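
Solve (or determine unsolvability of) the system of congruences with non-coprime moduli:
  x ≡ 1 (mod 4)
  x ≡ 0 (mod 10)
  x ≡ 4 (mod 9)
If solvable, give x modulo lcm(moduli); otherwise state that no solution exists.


Moduli 4, 10, 9 are not pairwise coprime, so CRT works modulo lcm(m_i) when all pairwise compatibility conditions hold.
Pairwise compatibility: gcd(m_i, m_j) must divide a_i - a_j for every pair.
Merge one congruence at a time:
  Start: x ≡ 1 (mod 4).
  Combine with x ≡ 0 (mod 10): gcd(4, 10) = 2, and 0 - 1 = -1 is NOT divisible by 2.
    ⇒ system is inconsistent (no integer solution).

No solution (the system is inconsistent).


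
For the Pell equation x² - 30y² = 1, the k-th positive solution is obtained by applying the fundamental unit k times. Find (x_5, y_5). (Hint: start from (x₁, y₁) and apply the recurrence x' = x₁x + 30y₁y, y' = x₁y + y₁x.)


Step 1: Find the fundamental solution (x₁, y₁) of x² - 30y² = 1.
  Expand √30 as a continued fraction. a₀ = ⌊√30⌋ = 5; iterate m_{k+1} = d_k·a_k − m_k, d_{k+1} = (30 − m_{k+1}²)/d_k, a_{k+1} = ⌊(a₀ + m_{k+1})/d_{k+1}⌋ (starting m₀ = 0, d₀ = 1), with convergents p_k = a_k·p_{k-1} + p_{k-2}, q_k = a_k·q_{k-1} + q_{k-2} (p₋₁ = 1, q₋₁ = 0):
  k = 0: a₀ = 5; p₀/q₀ = 5/1; p₀² − 30·q₀² = 25 − 30 = -5.
  k = 1: m = 5, d = 5, a = ⌊(5 + 5)/5⌋ = 2; p/q = (2·5 + 1)/(2·1 + 0) = 11/2; p² − 30·q² = 121 − 120 = 1.
  The first convergent with p² − 30·q² = 1 gives the fundamental solution (x₁, y₁) = (11, 2).
Step 2: Apply the recurrence (x_{n+1}, y_{n+1}) = (x₁x_n + 30y₁y_n, x₁y_n + y₁x_n) repeatedly.
  From (x_1, y_1) = (11, 2): x_2 = 11·11 + 30·2·2 = 241; y_2 = 11·2 + 2·11 = 44.
  From (x_2, y_2) = (241, 44): x_3 = 11·241 + 30·2·44 = 5291; y_3 = 11·44 + 2·241 = 966.
  From (x_3, y_3) = (5291, 966): x_4 = 11·5291 + 30·2·966 = 116161; y_4 = 11·966 + 2·5291 = 21208.
  From (x_4, y_4) = (116161, 21208): x_5 = 11·116161 + 30·2·21208 = 2550251; y_5 = 11·21208 + 2·116161 = 465610.
Step 3: Verify x_5² - 30·y_5² = 6503780163001 - 6503780163000 = 1 (should be 1). ✓

(x_1, y_1) = (11, 2); (x_5, y_5) = (2550251, 465610).


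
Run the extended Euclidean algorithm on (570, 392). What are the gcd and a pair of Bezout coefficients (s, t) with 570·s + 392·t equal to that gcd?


Euclidean algorithm on (570, 392) — divide until remainder is 0:
  570 = 1 · 392 + 178
  392 = 2 · 178 + 36
  178 = 4 · 36 + 34
  36 = 1 · 34 + 2
  34 = 17 · 2 + 0
gcd(570, 392) = 2.
Track Bezout coefficients alongside the remainders: start with r₀ = 570 = a·1 + b·0 (s = 1, t = 0) and r₁ = 392 = a·0 + b·1 (s = 0, t = 1); each new remainder r_{k+1} = r_{k-1} − q_k·r_k inherits s_{k+1} = s_{k-1} − q_k·s_k, t_{k+1} = t_{k-1} − q_k·t_k, so r_k = a·s_k + b·t_k at every step:
  q = 1: r = 178, s = 1 − 1·0 = 1, t = 0 − 1·1 = -1  (check: 570·1 + 392·(-1) = 178)
  q = 2: r = 36, s = 0 − 2·1 = -2, t = 1 − 2·(-1) = 3  (check: 570·(-2) + 392·3 = 36)
  q = 4: r = 34, s = 1 − 4·(-2) = 9, t = -1 − 4·3 = -13  (check: 570·9 + 392·(-13) = 34)
  q = 1: r = 2, s = -2 − 1·9 = -11, t = 3 − 1·(-13) = 16  (check: 570·(-11) + 392·16 = 2)
The row with r = 2 (the gcd) gives the Bezout coefficients s = -11, t = 16.
Result: 570 · (-11) + 392 · (16) = 2.

gcd(570, 392) = 2; s = -11, t = 16 (check: 570·(-11) + 392·16 = 2).


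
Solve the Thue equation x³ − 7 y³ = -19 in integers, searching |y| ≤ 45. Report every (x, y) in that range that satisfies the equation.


The equation is x³ - 7y³ = -19. For fixed y, x³ = 7·y³ − 19, so a solution requires the RHS to be a perfect cube.
Strategy: iterate y from -45 to 45, compute RHS = 7·y³ − 19, and check whether it is a (positive or negative) perfect cube.
Check small values of y:
  y = 0: RHS = -19 is not a perfect cube.
  y = 1: RHS = -12 is not a perfect cube.
  y = -1: RHS = -26 is not a perfect cube.
  y = 2: RHS = 37 is not a perfect cube.
  y = -2: RHS = -75 is not a perfect cube.
  y = 3: RHS = 170 is not a perfect cube.
  y = -3: RHS = -208 is not a perfect cube.
Continuing the search up to |y| = 45 finds no solutions either.
No (x, y) in the scanned range satisfies the equation.

No integer solutions with |y| ≤ 45.


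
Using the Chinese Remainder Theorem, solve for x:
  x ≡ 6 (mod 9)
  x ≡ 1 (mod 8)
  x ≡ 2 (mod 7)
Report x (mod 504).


Moduli 9, 8, 7 are pairwise coprime; by CRT there is a unique solution modulo M = 9 · 8 · 7 = 504.
Solve pairwise, accumulating the modulus:
  Start with x ≡ 6 (mod 9).
  Combine with x ≡ 1 (mod 8): since gcd(9, 8) = 1, we get a unique residue mod 72.
    Write x = 6 + 9·t and substitute into x ≡ 1 (mod 8): 9·t ≡ 1 − 6 = -5 (mod 8).
    Reduce coefficients mod 8: 1·t ≡ 3 (mod 8).
    So t ≡ 3 (mod 8).
    Then x = 6 + 9·3 = 33, valid modulo lcm(9, 8) = 72: x ≡ 33 (mod 72).
  Combine with x ≡ 2 (mod 7): since gcd(72, 7) = 1, we get a unique residue mod 504.
    Write x = 33 + 72·t and substitute into x ≡ 2 (mod 7): 72·t ≡ 2 − 33 = -31 (mod 7).
    Reduce coefficients mod 7: 2·t ≡ 4 (mod 7).
    The inverse of 2 mod 7 is 4 (since 2·4 = 8 = 1·7 + 1), so t ≡ 4·4 = 16 ≡ 2 (mod 7).
    Then x = 33 + 72·2 = 177, valid modulo lcm(72, 7) = 504: x ≡ 177 (mod 504).
Verify: 177 mod 9 = 6 ✓, 177 mod 8 = 1 ✓, 177 mod 7 = 2 ✓.

x ≡ 177 (mod 504).


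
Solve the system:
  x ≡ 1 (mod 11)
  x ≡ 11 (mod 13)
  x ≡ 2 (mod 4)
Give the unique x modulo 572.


Moduli 11, 13, 4 are pairwise coprime; by CRT there is a unique solution modulo M = 11 · 13 · 4 = 572.
Solve pairwise, accumulating the modulus:
  Start with x ≡ 1 (mod 11).
  Combine with x ≡ 11 (mod 13): since gcd(11, 13) = 1, we get a unique residue mod 143.
    Write x = 1 + 11·t and substitute into x ≡ 11 (mod 13): 11·t ≡ 11 − 1 = 10 (mod 13).
    The inverse of 11 mod 13 is 6 (since 11·6 = 66 = 5·13 + 1), so t ≡ 6·10 = 60 ≡ 8 (mod 13).
    Then x = 1 + 11·8 = 89, valid modulo lcm(11, 13) = 143: x ≡ 89 (mod 143).
  Combine with x ≡ 2 (mod 4): since gcd(143, 4) = 1, we get a unique residue mod 572.
    Write x = 89 + 143·t and substitute into x ≡ 2 (mod 4): 143·t ≡ 2 − 89 = -87 (mod 4).
    Reduce coefficients mod 4: 3·t ≡ 1 (mod 4).
    The inverse of 3 mod 4 is 3 (since 3·3 = 9 = 2·4 + 1), so t ≡ 3·1 = 3 ≡ 3 (mod 4).
    Then x = 89 + 143·3 = 518, valid modulo lcm(143, 4) = 572: x ≡ 518 (mod 572).
Verify: 518 mod 11 = 1 ✓, 518 mod 13 = 11 ✓, 518 mod 4 = 2 ✓.

x ≡ 518 (mod 572).


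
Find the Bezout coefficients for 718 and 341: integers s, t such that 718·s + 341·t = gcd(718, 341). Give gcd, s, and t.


Euclidean algorithm on (718, 341) — divide until remainder is 0:
  718 = 2 · 341 + 36
  341 = 9 · 36 + 17
  36 = 2 · 17 + 2
  17 = 8 · 2 + 1
  2 = 2 · 1 + 0
gcd(718, 341) = 1.
Track Bezout coefficients alongside the remainders: start with r₀ = 718 = a·1 + b·0 (s = 1, t = 0) and r₁ = 341 = a·0 + b·1 (s = 0, t = 1); each new remainder r_{k+1} = r_{k-1} − q_k·r_k inherits s_{k+1} = s_{k-1} − q_k·s_k, t_{k+1} = t_{k-1} − q_k·t_k, so r_k = a·s_k + b·t_k at every step:
  q = 2: r = 36, s = 1 − 2·0 = 1, t = 0 − 2·1 = -2  (check: 718·1 + 341·(-2) = 36)
  q = 9: r = 17, s = 0 − 9·1 = -9, t = 1 − 9·(-2) = 19  (check: 718·(-9) + 341·19 = 17)
  q = 2: r = 2, s = 1 − 2·(-9) = 19, t = -2 − 2·19 = -40  (check: 718·19 + 341·(-40) = 2)
  q = 8: r = 1, s = -9 − 8·19 = -161, t = 19 − 8·(-40) = 339  (check: 718·(-161) + 341·339 = 1)
The row with r = 1 (the gcd) gives the Bezout coefficients s = -161, t = 339.
Result: 718 · (-161) + 341 · (339) = 1.

gcd(718, 341) = 1; s = -161, t = 339 (check: 718·(-161) + 341·339 = 1).


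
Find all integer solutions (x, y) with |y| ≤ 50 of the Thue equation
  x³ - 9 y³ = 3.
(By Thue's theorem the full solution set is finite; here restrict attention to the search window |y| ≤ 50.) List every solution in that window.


The equation is x³ - 9y³ = 3. For fixed y, x³ = 9·y³ + 3, so a solution requires the RHS to be a perfect cube.
Strategy: iterate y from -50 to 50, compute RHS = 9·y³ + 3, and check whether it is a (positive or negative) perfect cube.
Check small values of y:
  y = 0: RHS = 3 is not a perfect cube.
  y = 1: RHS = 12 is not a perfect cube.
  y = -1: RHS = -6 is not a perfect cube.
  y = 2: RHS = 75 is not a perfect cube.
  y = -2: RHS = -69 is not a perfect cube.
  y = 3: RHS = 246 is not a perfect cube.
  y = -3: RHS = -240 is not a perfect cube.
Continuing the search up to |y| = 50 finds no solutions either.
No (x, y) in the scanned range satisfies the equation.

No integer solutions with |y| ≤ 50.


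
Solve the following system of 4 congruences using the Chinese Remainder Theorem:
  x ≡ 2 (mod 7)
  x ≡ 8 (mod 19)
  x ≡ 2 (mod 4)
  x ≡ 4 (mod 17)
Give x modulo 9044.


Product of moduli M = 7 · 19 · 4 · 17 = 9044.
Merge one congruence at a time:
  Start: x ≡ 2 (mod 7).
  Combine with x ≡ 8 (mod 19); new modulus lcm = 133.
    Write x = 2 + 7·t and substitute into x ≡ 8 (mod 19): 7·t ≡ 8 − 2 = 6 (mod 19).
    The inverse of 7 mod 19 is 11 (since 7·11 = 77 = 4·19 + 1), so t ≡ 11·6 = 66 ≡ 9 (mod 19).
    Then x = 2 + 7·9 = 65, valid modulo lcm(7, 19) = 133: x ≡ 65 (mod 133).
  Combine with x ≡ 2 (mod 4); new modulus lcm = 532.
    Write x = 65 + 133·t and substitute into x ≡ 2 (mod 4): 133·t ≡ 2 − 65 = -63 (mod 4).
    Reduce coefficients mod 4: 1·t ≡ 1 (mod 4).
    So t ≡ 1 (mod 4).
    Then x = 65 + 133·1 = 198, valid modulo lcm(133, 4) = 532: x ≡ 198 (mod 532).
  Combine with x ≡ 4 (mod 17); new modulus lcm = 9044.
    Write x = 198 + 532·t and substitute into x ≡ 4 (mod 17): 532·t ≡ 4 − 198 = -194 (mod 17).
    Reduce coefficients mod 17: 5·t ≡ 10 (mod 17).
    The inverse of 5 mod 17 is 7 (since 5·7 = 35 = 2·17 + 1), so t ≡ 7·10 = 70 ≡ 2 (mod 17).
    Then x = 198 + 532·2 = 1262, valid modulo lcm(532, 17) = 9044: x ≡ 1262 (mod 9044).
Verify against each original: 1262 mod 7 = 2, 1262 mod 19 = 8, 1262 mod 4 = 2, 1262 mod 17 = 4.

x ≡ 1262 (mod 9044).


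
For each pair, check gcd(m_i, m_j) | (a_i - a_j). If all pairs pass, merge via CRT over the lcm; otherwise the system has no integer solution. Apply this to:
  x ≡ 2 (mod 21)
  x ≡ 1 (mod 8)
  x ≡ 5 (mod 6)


Moduli 21, 8, 6 are not pairwise coprime, so CRT works modulo lcm(m_i) when all pairwise compatibility conditions hold.
Pairwise compatibility: gcd(m_i, m_j) must divide a_i - a_j for every pair.
Merge one congruence at a time:
  Start: x ≡ 2 (mod 21).
  Combine with x ≡ 1 (mod 8): gcd(21, 8) = 1; 1 - 2 = -1, which IS divisible by 1, so compatible.
    Write x = 2 + 21·t and substitute into x ≡ 1 (mod 8): 21·t ≡ 1 − 2 = -1 (mod 8).
    Reduce coefficients mod 8: 5·t ≡ 7 (mod 8).
    The inverse of 5 mod 8 is 5 (since 5·5 = 25 = 3·8 + 1), so t ≡ 5·7 = 35 ≡ 3 (mod 8).
    Then x = 2 + 21·3 = 65, valid modulo lcm(21, 8) = 168: x ≡ 65 (mod 168).
  Combine with x ≡ 5 (mod 6): gcd(168, 6) = 6; 5 - 65 = -60, which IS divisible by 6, so compatible.
    Write x = 65 + 168·t and substitute into x ≡ 5 (mod 6): 168·t ≡ 5 − 65 = -60 (mod 6).
    Divide the congruence (and modulus) by g = 6: 28·t ≡ -10 (mod 1).
    Modulo 1 every t works; take t = 0.
    Then x = 65 + 168·0 = 65, valid modulo lcm(168, 6) = 168: x ≡ 65 (mod 168).
Verify: 65 mod 21 = 2, 65 mod 8 = 1, 65 mod 6 = 5.

x ≡ 65 (mod 168).


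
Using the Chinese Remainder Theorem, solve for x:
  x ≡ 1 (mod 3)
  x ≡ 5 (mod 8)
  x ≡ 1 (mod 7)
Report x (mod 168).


Moduli 3, 8, 7 are pairwise coprime; by CRT there is a unique solution modulo M = 3 · 8 · 7 = 168.
Solve pairwise, accumulating the modulus:
  Start with x ≡ 1 (mod 3).
  Combine with x ≡ 5 (mod 8): since gcd(3, 8) = 1, we get a unique residue mod 24.
    Write x = 1 + 3·t and substitute into x ≡ 5 (mod 8): 3·t ≡ 5 − 1 = 4 (mod 8).
    The inverse of 3 mod 8 is 3 (since 3·3 = 9 = 1·8 + 1), so t ≡ 3·4 = 12 ≡ 4 (mod 8).
    Then x = 1 + 3·4 = 13, valid modulo lcm(3, 8) = 24: x ≡ 13 (mod 24).
  Combine with x ≡ 1 (mod 7): since gcd(24, 7) = 1, we get a unique residue mod 168.
    Write x = 13 + 24·t and substitute into x ≡ 1 (mod 7): 24·t ≡ 1 − 13 = -12 (mod 7).
    Reduce coefficients mod 7: 3·t ≡ 2 (mod 7).
    The inverse of 3 mod 7 is 5 (since 3·5 = 15 = 2·7 + 1), so t ≡ 5·2 = 10 ≡ 3 (mod 7).
    Then x = 13 + 24·3 = 85, valid modulo lcm(24, 7) = 168: x ≡ 85 (mod 168).
Verify: 85 mod 3 = 1 ✓, 85 mod 8 = 5 ✓, 85 mod 7 = 1 ✓.

x ≡ 85 (mod 168).


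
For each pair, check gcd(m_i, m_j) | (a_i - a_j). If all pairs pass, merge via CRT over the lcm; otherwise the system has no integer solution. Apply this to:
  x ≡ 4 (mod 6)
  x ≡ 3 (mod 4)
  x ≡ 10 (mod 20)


Moduli 6, 4, 20 are not pairwise coprime, so CRT works modulo lcm(m_i) when all pairwise compatibility conditions hold.
Pairwise compatibility: gcd(m_i, m_j) must divide a_i - a_j for every pair.
Merge one congruence at a time:
  Start: x ≡ 4 (mod 6).
  Combine with x ≡ 3 (mod 4): gcd(6, 4) = 2, and 3 - 4 = -1 is NOT divisible by 2.
    ⇒ system is inconsistent (no integer solution).

No solution (the system is inconsistent).


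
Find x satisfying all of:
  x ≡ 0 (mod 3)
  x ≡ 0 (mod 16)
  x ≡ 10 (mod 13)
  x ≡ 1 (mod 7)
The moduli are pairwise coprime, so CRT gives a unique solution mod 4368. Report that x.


Product of moduli M = 3 · 16 · 13 · 7 = 4368.
Merge one congruence at a time:
  Start: x ≡ 0 (mod 3).
  Combine with x ≡ 0 (mod 16); new modulus lcm = 48.
    Write x = 0 + 3·t and substitute into x ≡ 0 (mod 16): 3·t ≡ 0 − 0 = 0 (mod 16).
    The inverse of 3 mod 16 is 11 (since 3·11 = 33 = 2·16 + 1), so t ≡ 11·0 = 0 ≡ 0 (mod 16).
    Then x = 0 + 3·0 = 0, valid modulo lcm(3, 16) = 48: x ≡ 0 (mod 48).
  Combine with x ≡ 10 (mod 13); new modulus lcm = 624.
    Write x = 0 + 48·t and substitute into x ≡ 10 (mod 13): 48·t ≡ 10 − 0 = 10 (mod 13).
    Reduce coefficients mod 13: 9·t ≡ 10 (mod 13).
    The inverse of 9 mod 13 is 3 (since 9·3 = 27 = 2·13 + 1), so t ≡ 3·10 = 30 ≡ 4 (mod 13).
    Then x = 0 + 48·4 = 192, valid modulo lcm(48, 13) = 624: x ≡ 192 (mod 624).
  Combine with x ≡ 1 (mod 7); new modulus lcm = 4368.
    Write x = 192 + 624·t and substitute into x ≡ 1 (mod 7): 624·t ≡ 1 − 192 = -191 (mod 7).
    Reduce coefficients mod 7: 1·t ≡ 5 (mod 7).
    So t ≡ 5 (mod 7).
    Then x = 192 + 624·5 = 3312, valid modulo lcm(624, 7) = 4368: x ≡ 3312 (mod 4368).
Verify against each original: 3312 mod 3 = 0, 3312 mod 16 = 0, 3312 mod 13 = 10, 3312 mod 7 = 1.

x ≡ 3312 (mod 4368).


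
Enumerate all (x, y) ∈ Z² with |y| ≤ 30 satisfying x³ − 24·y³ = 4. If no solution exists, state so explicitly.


The equation is x³ - 24y³ = 4. For fixed y, x³ = 24·y³ + 4, so a solution requires the RHS to be a perfect cube.
Strategy: iterate y from -30 to 30, compute RHS = 24·y³ + 4, and check whether it is a (positive or negative) perfect cube.
Check small values of y:
  y = 0: RHS = 4 is not a perfect cube.
  y = 1: RHS = 28 is not a perfect cube.
  y = -1: RHS = -20 is not a perfect cube.
  y = 2: RHS = 196 is not a perfect cube.
  y = -2: RHS = -188 is not a perfect cube.
  y = 3: RHS = 652 is not a perfect cube.
  y = -3: RHS = -644 is not a perfect cube.
Continuing the search up to |y| = 30 finds no solutions either.
No (x, y) in the scanned range satisfies the equation.

No integer solutions with |y| ≤ 30.


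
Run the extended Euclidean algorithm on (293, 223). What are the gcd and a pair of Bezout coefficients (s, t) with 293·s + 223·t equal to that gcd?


Euclidean algorithm on (293, 223) — divide until remainder is 0:
  293 = 1 · 223 + 70
  223 = 3 · 70 + 13
  70 = 5 · 13 + 5
  13 = 2 · 5 + 3
  5 = 1 · 3 + 2
  3 = 1 · 2 + 1
  2 = 2 · 1 + 0
gcd(293, 223) = 1.
Track Bezout coefficients alongside the remainders: start with r₀ = 293 = a·1 + b·0 (s = 1, t = 0) and r₁ = 223 = a·0 + b·1 (s = 0, t = 1); each new remainder r_{k+1} = r_{k-1} − q_k·r_k inherits s_{k+1} = s_{k-1} − q_k·s_k, t_{k+1} = t_{k-1} − q_k·t_k, so r_k = a·s_k + b·t_k at every step:
  q = 1: r = 70, s = 1 − 1·0 = 1, t = 0 − 1·1 = -1  (check: 293·1 + 223·(-1) = 70)
  q = 3: r = 13, s = 0 − 3·1 = -3, t = 1 − 3·(-1) = 4  (check: 293·(-3) + 223·4 = 13)
  q = 5: r = 5, s = 1 − 5·(-3) = 16, t = -1 − 5·4 = -21  (check: 293·16 + 223·(-21) = 5)
  q = 2: r = 3, s = -3 − 2·16 = -35, t = 4 − 2·(-21) = 46  (check: 293·(-35) + 223·46 = 3)
  q = 1: r = 2, s = 16 − 1·(-35) = 51, t = -21 − 1·46 = -67  (check: 293·51 + 223·(-67) = 2)
  q = 1: r = 1, s = -35 − 1·51 = -86, t = 46 − 1·(-67) = 113  (check: 293·(-86) + 223·113 = 1)
The row with r = 1 (the gcd) gives the Bezout coefficients s = -86, t = 113.
Result: 293 · (-86) + 223 · (113) = 1.

gcd(293, 223) = 1; s = -86, t = 113 (check: 293·(-86) + 223·113 = 1).


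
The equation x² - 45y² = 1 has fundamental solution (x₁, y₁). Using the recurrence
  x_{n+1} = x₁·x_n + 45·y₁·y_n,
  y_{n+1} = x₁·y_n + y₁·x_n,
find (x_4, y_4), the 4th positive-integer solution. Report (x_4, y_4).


Step 1: Find the fundamental solution (x₁, y₁) of x² - 45y² = 1.
  Expand √45 as a continued fraction. a₀ = ⌊√45⌋ = 6; iterate m_{k+1} = d_k·a_k − m_k, d_{k+1} = (45 − m_{k+1}²)/d_k, a_{k+1} = ⌊(a₀ + m_{k+1})/d_{k+1}⌋ (starting m₀ = 0, d₀ = 1), with convergents p_k = a_k·p_{k-1} + p_{k-2}, q_k = a_k·q_{k-1} + q_{k-2} (p₋₁ = 1, q₋₁ = 0):
  k = 0: a₀ = 6; p₀/q₀ = 6/1; p₀² − 45·q₀² = 36 − 45 = -9.
  k = 1: m = 6, d = 9, a = ⌊(6 + 6)/9⌋ = 1; p/q = (1·6 + 1)/(1·1 + 0) = 7/1; p² − 45·q² = 49 − 45 = 4.
  k = 2: m = 3, d = 4, a = ⌊(6 + 3)/4⌋ = 2; p/q = (2·7 + 6)/(2·1 + 1) = 20/3; p² − 45·q² = 400 − 405 = -5.
  k = 3: m = 5, d = 5, a = ⌊(6 + 5)/5⌋ = 2; p/q = (2·20 + 7)/(2·3 + 1) = 47/7; p² − 45·q² = 2209 − 2205 = 4.
  k = 4: m = 5, d = 4, a = ⌊(6 + 5)/4⌋ = 2; p/q = (2·47 + 20)/(2·7 + 3) = 114/17; p² − 45·q² = 12996 − 13005 = -9.
  k = 5: m = 3, d = 9, a = ⌊(6 + 3)/9⌋ = 1; p/q = (1·114 + 47)/(1·17 + 7) = 161/24; p² − 45·q² = 25921 − 25920 = 1.
  The first convergent with p² − 45·q² = 1 gives the fundamental solution (x₁, y₁) = (161, 24).
Step 2: Apply the recurrence (x_{n+1}, y_{n+1}) = (x₁x_n + 45y₁y_n, x₁y_n + y₁x_n) repeatedly.
  From (x_1, y_1) = (161, 24): x_2 = 161·161 + 45·24·24 = 51841; y_2 = 161·24 + 24·161 = 7728.
  From (x_2, y_2) = (51841, 7728): x_3 = 161·51841 + 45·24·7728 = 16692641; y_3 = 161·7728 + 24·51841 = 2488392.
  From (x_3, y_3) = (16692641, 2488392): x_4 = 161·16692641 + 45·24·2488392 = 5374978561; y_4 = 161·2488392 + 24·16692641 = 801254496.
Step 3: Verify x_4² - 45·y_4² = 28890394531209630721 - 28890394531209630720 = 1 (should be 1). ✓

(x_1, y_1) = (161, 24); (x_4, y_4) = (5374978561, 801254496).


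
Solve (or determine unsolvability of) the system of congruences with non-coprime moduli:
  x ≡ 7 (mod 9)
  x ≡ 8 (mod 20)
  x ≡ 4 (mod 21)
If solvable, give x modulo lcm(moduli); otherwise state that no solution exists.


Moduli 9, 20, 21 are not pairwise coprime, so CRT works modulo lcm(m_i) when all pairwise compatibility conditions hold.
Pairwise compatibility: gcd(m_i, m_j) must divide a_i - a_j for every pair.
Merge one congruence at a time:
  Start: x ≡ 7 (mod 9).
  Combine with x ≡ 8 (mod 20): gcd(9, 20) = 1; 8 - 7 = 1, which IS divisible by 1, so compatible.
    Write x = 7 + 9·t and substitute into x ≡ 8 (mod 20): 9·t ≡ 8 − 7 = 1 (mod 20).
    The inverse of 9 mod 20 is 9 (since 9·9 = 81 = 4·20 + 1), so t ≡ 9·1 = 9 ≡ 9 (mod 20).
    Then x = 7 + 9·9 = 88, valid modulo lcm(9, 20) = 180: x ≡ 88 (mod 180).
  Combine with x ≡ 4 (mod 21): gcd(180, 21) = 3; 4 - 88 = -84, which IS divisible by 3, so compatible.
    Write x = 88 + 180·t and substitute into x ≡ 4 (mod 21): 180·t ≡ 4 − 88 = -84 (mod 21).
    Divide the congruence (and modulus) by g = 3: 60·t ≡ -28 (mod 7).
    Reduce coefficients mod 7: 4·t ≡ 0 (mod 7).
    The inverse of 4 mod 7 is 2 (since 4·2 = 8 = 1·7 + 1), so t ≡ 2·0 = 0 ≡ 0 (mod 7).
    Then x = 88 + 180·0 = 88, valid modulo lcm(180, 21) = 1260: x ≡ 88 (mod 1260).
Verify: 88 mod 9 = 7, 88 mod 20 = 8, 88 mod 21 = 4.

x ≡ 88 (mod 1260).


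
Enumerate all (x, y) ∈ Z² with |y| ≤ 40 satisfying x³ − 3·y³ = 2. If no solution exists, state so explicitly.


The equation is x³ - 3y³ = 2. For fixed y, x³ = 3·y³ + 2, so a solution requires the RHS to be a perfect cube.
Strategy: iterate y from -40 to 40, compute RHS = 3·y³ + 2, and check whether it is a (positive or negative) perfect cube.
Check small values of y:
  y = 0: RHS = 2 is not a perfect cube.
  y = 1: RHS = 5 is not a perfect cube.
  y = -1: RHS = -1 = (-1)³ ⇒ x = -1 works.
  y = 2: RHS = 26 is not a perfect cube.
  y = -2: RHS = -22 is not a perfect cube.
  y = 3: RHS = 83 is not a perfect cube.
  y = -3: RHS = -79 is not a perfect cube.
Continuing the search up to |y| = 40 finds no further solutions beyond those listed.
Collected solutions: (-1, -1).

Solutions (with |y| ≤ 40): (-1, -1).


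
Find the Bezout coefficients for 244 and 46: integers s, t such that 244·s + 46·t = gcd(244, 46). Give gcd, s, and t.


Euclidean algorithm on (244, 46) — divide until remainder is 0:
  244 = 5 · 46 + 14
  46 = 3 · 14 + 4
  14 = 3 · 4 + 2
  4 = 2 · 2 + 0
gcd(244, 46) = 2.
Track Bezout coefficients alongside the remainders: start with r₀ = 244 = a·1 + b·0 (s = 1, t = 0) and r₁ = 46 = a·0 + b·1 (s = 0, t = 1); each new remainder r_{k+1} = r_{k-1} − q_k·r_k inherits s_{k+1} = s_{k-1} − q_k·s_k, t_{k+1} = t_{k-1} − q_k·t_k, so r_k = a·s_k + b·t_k at every step:
  q = 5: r = 14, s = 1 − 5·0 = 1, t = 0 − 5·1 = -5  (check: 244·1 + 46·(-5) = 14)
  q = 3: r = 4, s = 0 − 3·1 = -3, t = 1 − 3·(-5) = 16  (check: 244·(-3) + 46·16 = 4)
  q = 3: r = 2, s = 1 − 3·(-3) = 10, t = -5 − 3·16 = -53  (check: 244·10 + 46·(-53) = 2)
The row with r = 2 (the gcd) gives the Bezout coefficients s = 10, t = -53.
Result: 244 · (10) + 46 · (-53) = 2.

gcd(244, 46) = 2; s = 10, t = -53 (check: 244·10 + 46·(-53) = 2).


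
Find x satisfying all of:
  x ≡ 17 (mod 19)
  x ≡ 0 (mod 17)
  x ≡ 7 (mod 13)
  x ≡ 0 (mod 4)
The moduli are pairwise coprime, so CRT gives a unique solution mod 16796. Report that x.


Product of moduli M = 19 · 17 · 13 · 4 = 16796.
Merge one congruence at a time:
  Start: x ≡ 17 (mod 19).
  Combine with x ≡ 0 (mod 17); new modulus lcm = 323.
    Write x = 17 + 19·t and substitute into x ≡ 0 (mod 17): 19·t ≡ 0 − 17 = -17 (mod 17).
    Reduce coefficients mod 17: 2·t ≡ 0 (mod 17).
    The inverse of 2 mod 17 is 9 (since 2·9 = 18 = 1·17 + 1), so t ≡ 9·0 = 0 ≡ 0 (mod 17).
    Then x = 17 + 19·0 = 17, valid modulo lcm(19, 17) = 323: x ≡ 17 (mod 323).
  Combine with x ≡ 7 (mod 13); new modulus lcm = 4199.
    Write x = 17 + 323·t and substitute into x ≡ 7 (mod 13): 323·t ≡ 7 − 17 = -10 (mod 13).
    Reduce coefficients mod 13: 11·t ≡ 3 (mod 13).
    The inverse of 11 mod 13 is 6 (since 11·6 = 66 = 5·13 + 1), so t ≡ 6·3 = 18 ≡ 5 (mod 13).
    Then x = 17 + 323·5 = 1632, valid modulo lcm(323, 13) = 4199: x ≡ 1632 (mod 4199).
  Combine with x ≡ 0 (mod 4); new modulus lcm = 16796.
    Write x = 1632 + 4199·t and substitute into x ≡ 0 (mod 4): 4199·t ≡ 0 − 1632 = -1632 (mod 4).
    Reduce coefficients mod 4: 3·t ≡ 0 (mod 4).
    The inverse of 3 mod 4 is 3 (since 3·3 = 9 = 2·4 + 1), so t ≡ 3·0 = 0 ≡ 0 (mod 4).
    Then x = 1632 + 4199·0 = 1632, valid modulo lcm(4199, 4) = 16796: x ≡ 1632 (mod 16796).
Verify against each original: 1632 mod 19 = 17, 1632 mod 17 = 0, 1632 mod 13 = 7, 1632 mod 4 = 0.

x ≡ 1632 (mod 16796).


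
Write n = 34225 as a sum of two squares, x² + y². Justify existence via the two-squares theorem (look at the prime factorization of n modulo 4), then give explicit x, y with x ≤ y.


Step 1: Factor n = 34225 = 5^2 · 37^2.
Step 2: Check the mod-4 condition on each prime factor: 5 ≡ 1 (mod 4), exponent 2; 37 ≡ 1 (mod 4), exponent 2.
All primes ≡ 3 (mod 4) appear to even exponent (or don't appear), so by the two-squares theorem n IS expressible as a sum of two squares.
Step 3: Build a representation. Group n = k² · m with k = 5 and m = 37 · 37 = 1369 (a product of primes ≡ 1 (mod 4)); a representation of m scales to one of n via (k·x)² + (k·y)² = k²(x² + y²). Each prime p ≡ 1 (mod 4) is itself a sum of two squares; find a² by testing p − a² for a perfect square:
  37: 37 − 1² = 36 = 6² ⇒ 37 = 1² + 6².
  Combine using the Brahmagupta–Fibonacci identity (a² + b²)(c² + d²) = (ac − bd)² + (ad + bc)² = (ac + bd)² + (ad − bc)²:
  37 · 37 = 1369: from (1² + 6²)(1² + 6²), take (1·1 − 6·6, 1·6 + 6·1) = (1 − 36, 6 + 6) = (-35, 12); dropping signs (only squares matter) gives (35, 12); check 35² + 12² = 1225 + 144 = 1369 ✓.
  Scale by k = 5: (5·35, 5·12) = (175, 60).
Step 4: Order so x ≤ y and verify: 60² + 175² = 3600 + 30625 = 34225 = n. ✓

n = 34225 = 60² + 175² (one valid representation with x ≤ y).


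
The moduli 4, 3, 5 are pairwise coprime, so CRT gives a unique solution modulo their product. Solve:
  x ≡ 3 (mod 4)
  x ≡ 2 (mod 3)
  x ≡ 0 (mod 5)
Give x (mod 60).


Moduli 4, 3, 5 are pairwise coprime; by CRT there is a unique solution modulo M = 4 · 3 · 5 = 60.
Solve pairwise, accumulating the modulus:
  Start with x ≡ 3 (mod 4).
  Combine with x ≡ 2 (mod 3): since gcd(4, 3) = 1, we get a unique residue mod 12.
    Write x = 3 + 4·t and substitute into x ≡ 2 (mod 3): 4·t ≡ 2 − 3 = -1 (mod 3).
    Reduce coefficients mod 3: 1·t ≡ 2 (mod 3).
    So t ≡ 2 (mod 3).
    Then x = 3 + 4·2 = 11, valid modulo lcm(4, 3) = 12: x ≡ 11 (mod 12).
  Combine with x ≡ 0 (mod 5): since gcd(12, 5) = 1, we get a unique residue mod 60.
    Write x = 11 + 12·t and substitute into x ≡ 0 (mod 5): 12·t ≡ 0 − 11 = -11 (mod 5).
    Reduce coefficients mod 5: 2·t ≡ 4 (mod 5).
    The inverse of 2 mod 5 is 3 (since 2·3 = 6 = 1·5 + 1), so t ≡ 3·4 = 12 ≡ 2 (mod 5).
    Then x = 11 + 12·2 = 35, valid modulo lcm(12, 5) = 60: x ≡ 35 (mod 60).
Verify: 35 mod 4 = 3 ✓, 35 mod 3 = 2 ✓, 35 mod 5 = 0 ✓.

x ≡ 35 (mod 60).


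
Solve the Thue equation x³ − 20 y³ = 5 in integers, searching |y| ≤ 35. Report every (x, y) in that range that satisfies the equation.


The equation is x³ - 20y³ = 5. For fixed y, x³ = 20·y³ + 5, so a solution requires the RHS to be a perfect cube.
Strategy: iterate y from -35 to 35, compute RHS = 20·y³ + 5, and check whether it is a (positive or negative) perfect cube.
Check small values of y:
  y = 0: RHS = 5 is not a perfect cube.
  y = 1: RHS = 25 is not a perfect cube.
  y = -1: RHS = -15 is not a perfect cube.
  y = 2: RHS = 165 is not a perfect cube.
  y = -2: RHS = -155 is not a perfect cube.
  y = 3: RHS = 545 is not a perfect cube.
  y = -3: RHS = -535 is not a perfect cube.
Continuing the search up to |y| = 35 finds no solutions either.
No (x, y) in the scanned range satisfies the equation.

No integer solutions with |y| ≤ 35.


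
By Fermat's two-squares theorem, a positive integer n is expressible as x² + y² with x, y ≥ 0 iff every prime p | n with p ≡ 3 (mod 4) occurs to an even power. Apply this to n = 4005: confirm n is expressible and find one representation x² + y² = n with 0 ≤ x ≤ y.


Step 1: Factor n = 4005 = 3^2 · 5 · 89.
Step 2: Check the mod-4 condition on each prime factor: 3 ≡ 3 (mod 4), exponent 2 (must be even); 5 ≡ 1 (mod 4), exponent 1; 89 ≡ 1 (mod 4), exponent 1.
All primes ≡ 3 (mod 4) appear to even exponent (or don't appear), so by the two-squares theorem n IS expressible as a sum of two squares.
Step 3: Build a representation. Group n = k² · m with k = 3 and m = 5 · 89 = 445 (a product of primes ≡ 1 (mod 4)); a representation of m scales to one of n via (k·x)² + (k·y)² = k²(x² + y²). Each prime p ≡ 1 (mod 4) is itself a sum of two squares; find a² by testing p − a² for a perfect square:
  5: 5 − 1² = 4 = 2² ⇒ 5 = 1² + 2².
  89: 89 − 1² = 88, 89 − 2² = 85, 89 − 3² = 80, 89 − 4² = 73, 89 − 5² = 64 = 8² ⇒ 89 = 5² + 8².
  Combine using the Brahmagupta–Fibonacci identity (a² + b²)(c² + d²) = (ac − bd)² + (ad + bc)² = (ac + bd)² + (ad − bc)²:
  5 · 89 = 445: from (1² + 2²)(5² + 8²), take (1·5 − 2·8, 1·8 + 2·5) = (5 − 16, 8 + 10) = (-11, 18); dropping signs (only squares matter) gives (11, 18); check 11² + 18² = 121 + 324 = 445 ✓.
  Scale by k = 3: (3·11, 3·18) = (33, 54).
Step 4: Order so x ≤ y and verify: 33² + 54² = 1089 + 2916 = 4005 = n. ✓

n = 4005 = 33² + 54² (one valid representation with x ≤ y).


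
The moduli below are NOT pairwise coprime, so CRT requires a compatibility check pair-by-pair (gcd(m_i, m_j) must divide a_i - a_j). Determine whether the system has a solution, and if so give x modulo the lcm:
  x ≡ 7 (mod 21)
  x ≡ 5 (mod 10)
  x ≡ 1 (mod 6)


Moduli 21, 10, 6 are not pairwise coprime, so CRT works modulo lcm(m_i) when all pairwise compatibility conditions hold.
Pairwise compatibility: gcd(m_i, m_j) must divide a_i - a_j for every pair.
Merge one congruence at a time:
  Start: x ≡ 7 (mod 21).
  Combine with x ≡ 5 (mod 10): gcd(21, 10) = 1; 5 - 7 = -2, which IS divisible by 1, so compatible.
    Write x = 7 + 21·t and substitute into x ≡ 5 (mod 10): 21·t ≡ 5 − 7 = -2 (mod 10).
    Reduce coefficients mod 10: 1·t ≡ 8 (mod 10).
    So t ≡ 8 (mod 10).
    Then x = 7 + 21·8 = 175, valid modulo lcm(21, 10) = 210: x ≡ 175 (mod 210).
  Combine with x ≡ 1 (mod 6): gcd(210, 6) = 6; 1 - 175 = -174, which IS divisible by 6, so compatible.
    Write x = 175 + 210·t and substitute into x ≡ 1 (mod 6): 210·t ≡ 1 − 175 = -174 (mod 6).
    Divide the congruence (and modulus) by g = 6: 35·t ≡ -29 (mod 1).
    Modulo 1 every t works; take t = 0.
    Then x = 175 + 210·0 = 175, valid modulo lcm(210, 6) = 210: x ≡ 175 (mod 210).
Verify: 175 mod 21 = 7, 175 mod 10 = 5, 175 mod 6 = 1.

x ≡ 175 (mod 210).


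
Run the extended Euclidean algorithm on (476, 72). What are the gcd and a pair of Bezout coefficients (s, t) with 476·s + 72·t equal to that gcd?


Euclidean algorithm on (476, 72) — divide until remainder is 0:
  476 = 6 · 72 + 44
  72 = 1 · 44 + 28
  44 = 1 · 28 + 16
  28 = 1 · 16 + 12
  16 = 1 · 12 + 4
  12 = 3 · 4 + 0
gcd(476, 72) = 4.
Track Bezout coefficients alongside the remainders: start with r₀ = 476 = a·1 + b·0 (s = 1, t = 0) and r₁ = 72 = a·0 + b·1 (s = 0, t = 1); each new remainder r_{k+1} = r_{k-1} − q_k·r_k inherits s_{k+1} = s_{k-1} − q_k·s_k, t_{k+1} = t_{k-1} − q_k·t_k, so r_k = a·s_k + b·t_k at every step:
  q = 6: r = 44, s = 1 − 6·0 = 1, t = 0 − 6·1 = -6  (check: 476·1 + 72·(-6) = 44)
  q = 1: r = 28, s = 0 − 1·1 = -1, t = 1 − 1·(-6) = 7  (check: 476·(-1) + 72·7 = 28)
  q = 1: r = 16, s = 1 − 1·(-1) = 2, t = -6 − 1·7 = -13  (check: 476·2 + 72·(-13) = 16)
  q = 1: r = 12, s = -1 − 1·2 = -3, t = 7 − 1·(-13) = 20  (check: 476·(-3) + 72·20 = 12)
  q = 1: r = 4, s = 2 − 1·(-3) = 5, t = -13 − 1·20 = -33  (check: 476·5 + 72·(-33) = 4)
The row with r = 4 (the gcd) gives the Bezout coefficients s = 5, t = -33.
Result: 476 · (5) + 72 · (-33) = 4.

gcd(476, 72) = 4; s = 5, t = -33 (check: 476·5 + 72·(-33) = 4).


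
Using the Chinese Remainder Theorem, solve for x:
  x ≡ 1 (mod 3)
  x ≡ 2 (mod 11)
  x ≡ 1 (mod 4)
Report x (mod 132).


Moduli 3, 11, 4 are pairwise coprime; by CRT there is a unique solution modulo M = 3 · 11 · 4 = 132.
Solve pairwise, accumulating the modulus:
  Start with x ≡ 1 (mod 3).
  Combine with x ≡ 2 (mod 11): since gcd(3, 11) = 1, we get a unique residue mod 33.
    Write x = 1 + 3·t and substitute into x ≡ 2 (mod 11): 3·t ≡ 2 − 1 = 1 (mod 11).
    The inverse of 3 mod 11 is 4 (since 3·4 = 12 = 1·11 + 1), so t ≡ 4·1 = 4 ≡ 4 (mod 11).
    Then x = 1 + 3·4 = 13, valid modulo lcm(3, 11) = 33: x ≡ 13 (mod 33).
  Combine with x ≡ 1 (mod 4): since gcd(33, 4) = 1, we get a unique residue mod 132.
    Write x = 13 + 33·t and substitute into x ≡ 1 (mod 4): 33·t ≡ 1 − 13 = -12 (mod 4).
    Reduce coefficients mod 4: 1·t ≡ 0 (mod 4).
    So t ≡ 0 (mod 4).
    Then x = 13 + 33·0 = 13, valid modulo lcm(33, 4) = 132: x ≡ 13 (mod 132).
Verify: 13 mod 3 = 1 ✓, 13 mod 11 = 2 ✓, 13 mod 4 = 1 ✓.

x ≡ 13 (mod 132).


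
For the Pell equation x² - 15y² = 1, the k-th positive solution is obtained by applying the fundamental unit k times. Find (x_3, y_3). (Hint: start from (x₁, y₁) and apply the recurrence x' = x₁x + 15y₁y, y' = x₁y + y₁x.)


Step 1: Find the fundamental solution (x₁, y₁) of x² - 15y² = 1.
  Expand √15 as a continued fraction. a₀ = ⌊√15⌋ = 3; iterate m_{k+1} = d_k·a_k − m_k, d_{k+1} = (15 − m_{k+1}²)/d_k, a_{k+1} = ⌊(a₀ + m_{k+1})/d_{k+1}⌋ (starting m₀ = 0, d₀ = 1), with convergents p_k = a_k·p_{k-1} + p_{k-2}, q_k = a_k·q_{k-1} + q_{k-2} (p₋₁ = 1, q₋₁ = 0):
  k = 0: a₀ = 3; p₀/q₀ = 3/1; p₀² − 15·q₀² = 9 − 15 = -6.
  k = 1: m = 3, d = 6, a = ⌊(3 + 3)/6⌋ = 1; p/q = (1·3 + 1)/(1·1 + 0) = 4/1; p² − 15·q² = 16 − 15 = 1.
  The first convergent with p² − 15·q² = 1 gives the fundamental solution (x₁, y₁) = (4, 1).
Step 2: Apply the recurrence (x_{n+1}, y_{n+1}) = (x₁x_n + 15y₁y_n, x₁y_n + y₁x_n) repeatedly.
  From (x_1, y_1) = (4, 1): x_2 = 4·4 + 15·1·1 = 31; y_2 = 4·1 + 1·4 = 8.
  From (x_2, y_2) = (31, 8): x_3 = 4·31 + 15·1·8 = 244; y_3 = 4·8 + 1·31 = 63.
Step 3: Verify x_3² - 15·y_3² = 59536 - 59535 = 1 (should be 1). ✓

(x_1, y_1) = (4, 1); (x_3, y_3) = (244, 63).


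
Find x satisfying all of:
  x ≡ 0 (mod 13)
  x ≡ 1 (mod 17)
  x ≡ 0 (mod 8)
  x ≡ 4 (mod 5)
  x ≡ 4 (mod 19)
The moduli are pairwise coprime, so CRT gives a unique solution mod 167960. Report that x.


Product of moduli M = 13 · 17 · 8 · 5 · 19 = 167960.
Merge one congruence at a time:
  Start: x ≡ 0 (mod 13).
  Combine with x ≡ 1 (mod 17); new modulus lcm = 221.
    Write x = 0 + 13·t and substitute into x ≡ 1 (mod 17): 13·t ≡ 1 − 0 = 1 (mod 17).
    The inverse of 13 mod 17 is 4 (since 13·4 = 52 = 3·17 + 1), so t ≡ 4·1 = 4 ≡ 4 (mod 17).
    Then x = 0 + 13·4 = 52, valid modulo lcm(13, 17) = 221: x ≡ 52 (mod 221).
  Combine with x ≡ 0 (mod 8); new modulus lcm = 1768.
    Write x = 52 + 221·t and substitute into x ≡ 0 (mod 8): 221·t ≡ 0 − 52 = -52 (mod 8).
    Reduce coefficients mod 8: 5·t ≡ 4 (mod 8).
    The inverse of 5 mod 8 is 5 (since 5·5 = 25 = 3·8 + 1), so t ≡ 5·4 = 20 ≡ 4 (mod 8).
    Then x = 52 + 221·4 = 936, valid modulo lcm(221, 8) = 1768: x ≡ 936 (mod 1768).
  Combine with x ≡ 4 (mod 5); new modulus lcm = 8840.
    Write x = 936 + 1768·t and substitute into x ≡ 4 (mod 5): 1768·t ≡ 4 − 936 = -932 (mod 5).
    Reduce coefficients mod 5: 3·t ≡ 3 (mod 5).
    The inverse of 3 mod 5 is 2 (since 3·2 = 6 = 1·5 + 1), so t ≡ 2·3 = 6 ≡ 1 (mod 5).
    Then x = 936 + 1768·1 = 2704, valid modulo lcm(1768, 5) = 8840: x ≡ 2704 (mod 8840).
  Combine with x ≡ 4 (mod 19); new modulus lcm = 167960.
    Write x = 2704 + 8840·t and substitute into x ≡ 4 (mod 19): 8840·t ≡ 4 − 2704 = -2700 (mod 19).
    Reduce coefficients mod 19: 5·t ≡ 17 (mod 19).
    The inverse of 5 mod 19 is 4 (since 5·4 = 20 = 1·19 + 1), so t ≡ 4·17 = 68 ≡ 11 (mod 19).
    Then x = 2704 + 8840·11 = 99944, valid modulo lcm(8840, 19) = 167960: x ≡ 99944 (mod 167960).
Verify against each original: 99944 mod 13 = 0, 99944 mod 17 = 1, 99944 mod 8 = 0, 99944 mod 5 = 4, 99944 mod 19 = 4.

x ≡ 99944 (mod 167960).


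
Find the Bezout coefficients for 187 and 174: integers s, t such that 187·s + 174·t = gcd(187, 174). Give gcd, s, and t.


Euclidean algorithm on (187, 174) — divide until remainder is 0:
  187 = 1 · 174 + 13
  174 = 13 · 13 + 5
  13 = 2 · 5 + 3
  5 = 1 · 3 + 2
  3 = 1 · 2 + 1
  2 = 2 · 1 + 0
gcd(187, 174) = 1.
Track Bezout coefficients alongside the remainders: start with r₀ = 187 = a·1 + b·0 (s = 1, t = 0) and r₁ = 174 = a·0 + b·1 (s = 0, t = 1); each new remainder r_{k+1} = r_{k-1} − q_k·r_k inherits s_{k+1} = s_{k-1} − q_k·s_k, t_{k+1} = t_{k-1} − q_k·t_k, so r_k = a·s_k + b·t_k at every step:
  q = 1: r = 13, s = 1 − 1·0 = 1, t = 0 − 1·1 = -1  (check: 187·1 + 174·(-1) = 13)
  q = 13: r = 5, s = 0 − 13·1 = -13, t = 1 − 13·(-1) = 14  (check: 187·(-13) + 174·14 = 5)
  q = 2: r = 3, s = 1 − 2·(-13) = 27, t = -1 − 2·14 = -29  (check: 187·27 + 174·(-29) = 3)
  q = 1: r = 2, s = -13 − 1·27 = -40, t = 14 − 1·(-29) = 43  (check: 187·(-40) + 174·43 = 2)
  q = 1: r = 1, s = 27 − 1·(-40) = 67, t = -29 − 1·43 = -72  (check: 187·67 + 174·(-72) = 1)
The row with r = 1 (the gcd) gives the Bezout coefficients s = 67, t = -72.
Result: 187 · (67) + 174 · (-72) = 1.

gcd(187, 174) = 1; s = 67, t = -72 (check: 187·67 + 174·(-72) = 1).


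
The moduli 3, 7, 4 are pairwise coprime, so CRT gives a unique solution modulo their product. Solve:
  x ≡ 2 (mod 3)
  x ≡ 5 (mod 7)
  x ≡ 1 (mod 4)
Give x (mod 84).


Moduli 3, 7, 4 are pairwise coprime; by CRT there is a unique solution modulo M = 3 · 7 · 4 = 84.
Solve pairwise, accumulating the modulus:
  Start with x ≡ 2 (mod 3).
  Combine with x ≡ 5 (mod 7): since gcd(3, 7) = 1, we get a unique residue mod 21.
    Write x = 2 + 3·t and substitute into x ≡ 5 (mod 7): 3·t ≡ 5 − 2 = 3 (mod 7).
    The inverse of 3 mod 7 is 5 (since 3·5 = 15 = 2·7 + 1), so t ≡ 5·3 = 15 ≡ 1 (mod 7).
    Then x = 2 + 3·1 = 5, valid modulo lcm(3, 7) = 21: x ≡ 5 (mod 21).
  Combine with x ≡ 1 (mod 4): since gcd(21, 4) = 1, we get a unique residue mod 84.
    Write x = 5 + 21·t and substitute into x ≡ 1 (mod 4): 21·t ≡ 1 − 5 = -4 (mod 4).
    Reduce coefficients mod 4: 1·t ≡ 0 (mod 4).
    So t ≡ 0 (mod 4).
    Then x = 5 + 21·0 = 5, valid modulo lcm(21, 4) = 84: x ≡ 5 (mod 84).
Verify: 5 mod 3 = 2 ✓, 5 mod 7 = 5 ✓, 5 mod 4 = 1 ✓.

x ≡ 5 (mod 84).


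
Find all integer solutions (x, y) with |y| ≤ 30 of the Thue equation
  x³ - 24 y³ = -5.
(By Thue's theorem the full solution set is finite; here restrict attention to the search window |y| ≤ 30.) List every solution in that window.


The equation is x³ - 24y³ = -5. For fixed y, x³ = 24·y³ − 5, so a solution requires the RHS to be a perfect cube.
Strategy: iterate y from -30 to 30, compute RHS = 24·y³ − 5, and check whether it is a (positive or negative) perfect cube.
Check small values of y:
  y = 0: RHS = -5 is not a perfect cube.
  y = 1: RHS = 19 is not a perfect cube.
  y = -1: RHS = -29 is not a perfect cube.
  y = 2: RHS = 187 is not a perfect cube.
  y = -2: RHS = -197 is not a perfect cube.
  y = 3: RHS = 643 is not a perfect cube.
  y = -3: RHS = -653 is not a perfect cube.
Continuing the search up to |y| = 30 finds no solutions either.
No (x, y) in the scanned range satisfies the equation.

No integer solutions with |y| ≤ 30.


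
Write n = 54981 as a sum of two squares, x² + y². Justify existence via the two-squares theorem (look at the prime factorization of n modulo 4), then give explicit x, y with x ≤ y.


Step 1: Factor n = 54981 = 3^2 · 41 · 149.
Step 2: Check the mod-4 condition on each prime factor: 3 ≡ 3 (mod 4), exponent 2 (must be even); 41 ≡ 1 (mod 4), exponent 1; 149 ≡ 1 (mod 4), exponent 1.
All primes ≡ 3 (mod 4) appear to even exponent (or don't appear), so by the two-squares theorem n IS expressible as a sum of two squares.
Step 3: Build a representation. Group n = k² · m with k = 3 and m = 41 · 149 = 6109 (a product of primes ≡ 1 (mod 4)); a representation of m scales to one of n via (k·x)² + (k·y)² = k²(x² + y²). Each prime p ≡ 1 (mod 4) is itself a sum of two squares; find a² by testing p − a² for a perfect square:
  41: 41 − 1² = 40, 41 − 2² = 37, 41 − 3² = 32, 41 − 4² = 25 = 5² ⇒ 41 = 4² + 5².
  149: 149 − 1² = 148, 149 − 2² = 145, 149 − 3² = 140, 149 − 4² = 133, 149 − 5² = 124, 149 − 6² = 113, 149 − 7² = 100 = 10² ⇒ 149 = 7² + 10².
  Combine using the Brahmagupta–Fibonacci identity (a² + b²)(c² + d²) = (ac − bd)² + (ad + bc)² = (ac + bd)² + (ad − bc)²:
  41 · 149 = 6109: from (4² + 5²)(7² + 10²), take (4·7 − 5·10, 4·10 + 5·7) = (28 − 50, 40 + 35) = (-22, 75); dropping signs (only squares matter) gives (22, 75); check 22² + 75² = 484 + 5625 = 6109 ✓.
  Scale by k = 3: (3·22, 3·75) = (66, 225).
Step 4: Order so x ≤ y and verify: 66² + 225² = 4356 + 50625 = 54981 = n. ✓

n = 54981 = 66² + 225² (one valid representation with x ≤ y).
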